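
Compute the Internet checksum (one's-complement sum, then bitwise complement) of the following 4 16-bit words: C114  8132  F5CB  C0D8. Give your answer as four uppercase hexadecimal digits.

0714

One's-complement addition (fold any carry out of bit 15 back into bit 0):
  0xC114 + 0x8132 = 0x14246 → wrap carry → 0x4247
  0x4247 + 0xF5CB = 0x13812 → wrap carry → 0x3813
  0x3813 + 0xC0D8 = 0x0F8EB
One's-complement sum = 0xF8EB.
Checksum = ~0xF8EB & 0xFFFF = 0x0714.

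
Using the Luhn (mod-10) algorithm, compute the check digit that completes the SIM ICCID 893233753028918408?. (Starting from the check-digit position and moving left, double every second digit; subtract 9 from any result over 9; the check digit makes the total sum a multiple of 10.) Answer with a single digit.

3

Partial digits right→left: 8 0 4 8 1 9 8 2 0 3 5 7 3 3 2 3 9 8
Double every second digit counting from the check-digit position (so the 1st, 3rd, 5th, ... of the partial from the right).
  doubled (with −9 where >9): 7 8 2 7 0 1 6 4 9 → sum 44
  kept as-is: 0 8 9 2 3 7 3 3 8 → sum 43
Total = 44 + 43 = 87.
Check digit = (10 − (87 mod 10)) mod 10 = 3.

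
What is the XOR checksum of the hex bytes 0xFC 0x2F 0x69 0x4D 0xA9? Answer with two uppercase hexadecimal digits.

XOR the bytes together:
  start with 0xFC
  0xFC ⊕ 0x2F = 0xD3
  0xD3 ⊕ 0x69 = 0xBA
  0xBA ⊕ 0x4D = 0xF7
  0xF7 ⊕ 0xA9 = 0x5E

5E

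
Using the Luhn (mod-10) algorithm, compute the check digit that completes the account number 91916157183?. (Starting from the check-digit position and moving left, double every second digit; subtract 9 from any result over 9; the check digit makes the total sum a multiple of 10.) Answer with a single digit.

Partial digits right→left: 3 8 1 7 5 1 6 1 9 1 9
Double every second digit counting from the check-digit position (so the 1st, 3rd, 5th, ... of the partial from the right).
  doubled (with −9 where >9): 6 2 1 3 9 9 → sum 30
  kept as-is: 8 7 1 1 1 → sum 18
Total = 30 + 18 = 48.
Check digit = (10 − (48 mod 10)) mod 10 = 2.

2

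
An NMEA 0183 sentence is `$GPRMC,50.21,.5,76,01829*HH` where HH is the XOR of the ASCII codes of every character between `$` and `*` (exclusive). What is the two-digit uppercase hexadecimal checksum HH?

XOR the ASCII codes of the payload characters:
  'G' = 0x47 → acc = 0x47
  'P' = 0x50 → acc = 0x17
  'R' = 0x52 → acc = 0x45
  'M' = 0x4D → acc = 0x08
  'C' = 0x43 → acc = 0x4B
  ',' = 0x2C → acc = 0x67
  '5' = 0x35 → acc = 0x52
  '0' = 0x30 → acc = 0x62
  '.' = 0x2E → acc = 0x4C
  '2' = 0x32 → acc = 0x7E
  '1' = 0x31 → acc = 0x4F
  ',' = 0x2C → acc = 0x63
  '.' = 0x2E → acc = 0x4D
  '5' = 0x35 → acc = 0x78
  ',' = 0x2C → acc = 0x54
  '7' = 0x37 → acc = 0x63
  '6' = 0x36 → acc = 0x55
  ',' = 0x2C → acc = 0x79
  '0' = 0x30 → acc = 0x49
  '1' = 0x31 → acc = 0x78
  '8' = 0x38 → acc = 0x40
  '2' = 0x32 → acc = 0x72
  '9' = 0x39 → acc = 0x4B
Checksum = 0x4B.

4B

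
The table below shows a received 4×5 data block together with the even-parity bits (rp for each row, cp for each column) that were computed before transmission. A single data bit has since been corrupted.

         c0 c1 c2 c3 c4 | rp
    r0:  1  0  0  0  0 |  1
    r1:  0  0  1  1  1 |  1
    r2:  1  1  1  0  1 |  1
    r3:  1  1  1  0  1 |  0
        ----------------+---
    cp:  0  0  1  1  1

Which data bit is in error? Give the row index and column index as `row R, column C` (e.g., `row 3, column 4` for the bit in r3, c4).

row 2, column 0

Recompute each row's even parity and compare to rp:
  r0: data parity 1, sent rp 1 → ok
  r1: data parity 1, sent rp 1 → ok
  r2: data parity 0, sent rp 1 → mismatch
  r3: data parity 0, sent rp 0 → ok
Recompute each column's even parity and compare to cp:
  c0: data parity 1, sent cp 0 → mismatch
  c1: data parity 0, sent cp 0 → ok
  c2: data parity 1, sent cp 1 → ok
  c3: data parity 1, sent cp 1 → ok
  c4: data parity 1, sent cp 1 → ok
Exactly one row (r2) and one column (c0) fail → the flipped bit is at their intersection.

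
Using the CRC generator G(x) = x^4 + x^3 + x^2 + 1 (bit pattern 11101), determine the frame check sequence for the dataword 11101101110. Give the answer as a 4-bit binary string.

Append 4 zeros: 111011011100000. Divide by 11101 (XOR where the leading bit is 1):
  pos 0: 11101 XOR 11101 = 00000
  pos 5: 10111 XOR 11101 = 01010
  pos 6: 10100 XOR 11101 = 01001
  pos 7: 10010 XOR 11101 = 01111
  pos 8: 11110 XOR 11101 = 00011
Remainder (last 4 bits) = 1100. This is the CRC / FCS.

1100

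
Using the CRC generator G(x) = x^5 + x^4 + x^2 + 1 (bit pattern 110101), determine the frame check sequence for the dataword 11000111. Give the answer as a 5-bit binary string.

Append 5 zeros: 1100011100000. Divide by 110101 (XOR where the leading bit is 1):
  pos 0: 110001 XOR 110101 = 000100
  pos 3: 100110 XOR 110101 = 010011
  pos 4: 100110 XOR 110101 = 010011
  pos 5: 100110 XOR 110101 = 010011
  pos 6: 100110 XOR 110101 = 010011
  pos 7: 100110 XOR 110101 = 010011
Remainder (last 5 bits) = 10011. This is the CRC / FCS.

10011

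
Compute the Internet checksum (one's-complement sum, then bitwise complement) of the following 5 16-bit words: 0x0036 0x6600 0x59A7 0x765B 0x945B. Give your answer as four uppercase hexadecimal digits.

356B

One's-complement addition (fold any carry out of bit 15 back into bit 0):
  0x0036 + 0x6600 = 0x06636
  0x6636 + 0x59A7 = 0x0BFDD
  0xBFDD + 0x765B = 0x13638 → wrap carry → 0x3639
  0x3639 + 0x945B = 0x0CA94
One's-complement sum = 0xCA94.
Checksum = ~0xCA94 & 0xFFFF = 0x356B.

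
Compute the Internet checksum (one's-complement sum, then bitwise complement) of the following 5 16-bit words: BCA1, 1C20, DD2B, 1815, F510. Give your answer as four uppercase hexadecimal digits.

One's-complement addition (fold any carry out of bit 15 back into bit 0):
  0xBCA1 + 0x1C20 = 0x0D8C1
  0xD8C1 + 0xDD2B = 0x1B5EC → wrap carry → 0xB5ED
  0xB5ED + 0x1815 = 0x0CE02
  0xCE02 + 0xF510 = 0x1C312 → wrap carry → 0xC313
One's-complement sum = 0xC313.
Checksum = ~0xC313 & 0xFFFF = 0x3CEC.

3CEC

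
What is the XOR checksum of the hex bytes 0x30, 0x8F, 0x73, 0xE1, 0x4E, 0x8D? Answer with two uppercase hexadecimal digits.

XOR the bytes together:
  start with 0x30
  0x30 ⊕ 0x8F = 0xBF
  0xBF ⊕ 0x73 = 0xCC
  0xCC ⊕ 0xE1 = 0x2D
  0x2D ⊕ 0x4E = 0x63
  0x63 ⊕ 0x8D = 0xEE

EE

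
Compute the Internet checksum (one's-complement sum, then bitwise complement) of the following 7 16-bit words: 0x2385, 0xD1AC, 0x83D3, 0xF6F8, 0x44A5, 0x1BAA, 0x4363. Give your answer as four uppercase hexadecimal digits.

EC4E

One's-complement addition (fold any carry out of bit 15 back into bit 0):
  0x2385 + 0xD1AC = 0x0F531
  0xF531 + 0x83D3 = 0x17904 → wrap carry → 0x7905
  0x7905 + 0xF6F8 = 0x16FFD → wrap carry → 0x6FFE
  0x6FFE + 0x44A5 = 0x0B4A3
  0xB4A3 + 0x1BAA = 0x0D04D
  0xD04D + 0x4363 = 0x113B0 → wrap carry → 0x13B1
One's-complement sum = 0x13B1.
Checksum = ~0x13B1 & 0xFFFF = 0xEC4E.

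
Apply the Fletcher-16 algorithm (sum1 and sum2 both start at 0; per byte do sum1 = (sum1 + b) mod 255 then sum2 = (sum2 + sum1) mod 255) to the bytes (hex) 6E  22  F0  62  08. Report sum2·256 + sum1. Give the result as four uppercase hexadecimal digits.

Running sums (mod 255):
  after byte 0 (6E): sum1=110, sum2=110
  after byte 1 (22): sum1=144, sum2=254
  after byte 2 (F0): sum1=129, sum2=128
  after byte 3 (62): sum1=227, sum2=100
  after byte 4 (08): sum1=235, sum2=80
Checksum = sum2·256 + sum1 = 80·256 + 235 = 20715 = 0x50EB.

50EB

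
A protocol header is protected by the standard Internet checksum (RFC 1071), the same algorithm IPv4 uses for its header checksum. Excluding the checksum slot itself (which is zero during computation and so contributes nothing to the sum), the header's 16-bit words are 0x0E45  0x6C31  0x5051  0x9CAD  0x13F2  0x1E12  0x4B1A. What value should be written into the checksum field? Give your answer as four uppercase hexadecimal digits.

One's-complement addition (fold any carry out of bit 15 back into bit 0):
  0x0E45 + 0x6C31 = 0x07A76
  0x7A76 + 0x5051 = 0x0CAC7
  0xCAC7 + 0x9CAD = 0x16774 → wrap carry → 0x6775
  0x6775 + 0x13F2 = 0x07B67
  0x7B67 + 0x1E12 = 0x09979
  0x9979 + 0x4B1A = 0x0E493
One's-complement sum = 0xE493.
Checksum = ~0xE493 & 0xFFFF = 0x1B6C.

1B6C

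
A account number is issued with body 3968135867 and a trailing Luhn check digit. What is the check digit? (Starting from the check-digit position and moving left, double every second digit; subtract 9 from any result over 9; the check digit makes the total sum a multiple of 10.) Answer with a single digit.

5

Partial digits right→left: 7 6 8 5 3 1 8 6 9 3
Double every second digit counting from the check-digit position (so the 1st, 3rd, 5th, ... of the partial from the right).
  doubled (with −9 where >9): 5 7 6 7 9 → sum 34
  kept as-is: 6 5 1 6 3 → sum 21
Total = 34 + 21 = 55.
Check digit = (10 − (55 mod 10)) mod 10 = 5.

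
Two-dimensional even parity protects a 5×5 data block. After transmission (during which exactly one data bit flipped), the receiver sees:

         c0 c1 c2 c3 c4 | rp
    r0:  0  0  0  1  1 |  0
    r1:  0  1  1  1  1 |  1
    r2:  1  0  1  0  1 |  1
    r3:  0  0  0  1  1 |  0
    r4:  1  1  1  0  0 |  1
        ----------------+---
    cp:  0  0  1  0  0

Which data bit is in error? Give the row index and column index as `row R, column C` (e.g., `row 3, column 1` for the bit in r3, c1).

Recompute each row's even parity and compare to rp:
  r0: data parity 0, sent rp 0 → ok
  r1: data parity 0, sent rp 1 → mismatch
  r2: data parity 1, sent rp 1 → ok
  r3: data parity 0, sent rp 0 → ok
  r4: data parity 1, sent rp 1 → ok
Recompute each column's even parity and compare to cp:
  c0: data parity 0, sent cp 0 → ok
  c1: data parity 0, sent cp 0 → ok
  c2: data parity 1, sent cp 1 → ok
  c3: data parity 1, sent cp 0 → mismatch
  c4: data parity 0, sent cp 0 → ok
Exactly one row (r1) and one column (c3) fail → the flipped bit is at their intersection.

row 1, column 3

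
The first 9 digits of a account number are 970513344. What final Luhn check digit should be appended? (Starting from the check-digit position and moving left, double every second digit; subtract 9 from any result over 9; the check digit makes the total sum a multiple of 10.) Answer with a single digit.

6

Partial digits right→left: 4 4 3 3 1 5 0 7 9
Double every second digit counting from the check-digit position (so the 1st, 3rd, 5th, ... of the partial from the right).
  doubled (with −9 where >9): 8 6 2 0 9 → sum 25
  kept as-is: 4 3 5 7 → sum 19
Total = 25 + 19 = 44.
Check digit = (10 − (44 mod 10)) mod 10 = 6.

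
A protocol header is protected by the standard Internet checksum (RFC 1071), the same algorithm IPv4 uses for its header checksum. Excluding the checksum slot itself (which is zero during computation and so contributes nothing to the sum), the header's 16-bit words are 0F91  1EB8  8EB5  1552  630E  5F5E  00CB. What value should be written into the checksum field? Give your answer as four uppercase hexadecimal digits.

6A77

One's-complement addition (fold any carry out of bit 15 back into bit 0):
  0x0F91 + 0x1EB8 = 0x02E49
  0x2E49 + 0x8EB5 = 0x0BCFE
  0xBCFE + 0x1552 = 0x0D250
  0xD250 + 0x630E = 0x1355E → wrap carry → 0x355F
  0x355F + 0x5F5E = 0x094BD
  0x94BD + 0x00CB = 0x09588
One's-complement sum = 0x9588.
Checksum = ~0x9588 & 0xFFFF = 0x6A77.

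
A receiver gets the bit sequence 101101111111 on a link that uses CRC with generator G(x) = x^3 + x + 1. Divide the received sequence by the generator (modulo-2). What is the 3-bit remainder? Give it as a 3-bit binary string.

Modulo-2 division of 101101111111 by 1011:
  pos 0: 1011 XOR 1011 = 0000
  pos 5: 1111 XOR 1011 = 0100
  pos 6: 1001 XOR 1011 = 0010
  pos 8: 1011 XOR 1011 = 0000
Remainder = 000 (zero — the frame passes the CRC check).

000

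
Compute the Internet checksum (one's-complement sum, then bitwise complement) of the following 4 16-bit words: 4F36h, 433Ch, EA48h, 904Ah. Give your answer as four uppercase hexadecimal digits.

F2F9

One's-complement addition (fold any carry out of bit 15 back into bit 0):
  0x4F36 + 0x433C = 0x09272
  0x9272 + 0xEA48 = 0x17CBA → wrap carry → 0x7CBB
  0x7CBB + 0x904A = 0x10D05 → wrap carry → 0x0D06
One's-complement sum = 0x0D06.
Checksum = ~0x0D06 & 0xFFFF = 0xF2F9.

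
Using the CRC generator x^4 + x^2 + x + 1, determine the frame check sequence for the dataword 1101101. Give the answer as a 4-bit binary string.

0001

Append 4 zeros: 11011010000. Divide by 10111 (XOR where the leading bit is 1):
  pos 0: 11011 XOR 10111 = 01100
  pos 1: 11000 XOR 10111 = 01111
  pos 2: 11111 XOR 10111 = 01000
  pos 3: 10000 XOR 10111 = 00111
  pos 5: 11100 XOR 10111 = 01011
  pos 6: 10110 XOR 10111 = 00001
Remainder (last 4 bits) = 0001. This is the CRC / FCS.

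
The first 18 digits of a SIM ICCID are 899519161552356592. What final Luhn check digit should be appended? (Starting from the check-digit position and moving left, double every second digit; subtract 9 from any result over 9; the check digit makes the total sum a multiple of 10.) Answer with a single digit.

4

Partial digits right→left: 2 9 5 6 5 3 2 5 5 1 6 1 9 1 5 9 9 8
Double every second digit counting from the check-digit position (so the 1st, 3rd, 5th, ... of the partial from the right).
  doubled (with −9 where >9): 4 1 1 4 1 3 9 1 9 → sum 33
  kept as-is: 9 6 3 5 1 1 1 9 8 → sum 43
Total = 33 + 43 = 76.
Check digit = (10 − (76 mod 10)) mod 10 = 4.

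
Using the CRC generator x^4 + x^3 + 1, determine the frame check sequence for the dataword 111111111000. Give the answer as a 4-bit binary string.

Append 4 zeros: 1111111110000000. Divide by 11001 (XOR where the leading bit is 1):
  pos 0: 11111 XOR 11001 = 00110
  pos 2: 11011 XOR 11001 = 00010
  pos 5: 10110 XOR 11001 = 01111
  pos 6: 11110 XOR 11001 = 00111
  pos 8: 11100 XOR 11001 = 00101
  pos 10: 10100 XOR 11001 = 01101
  pos 11: 11010 XOR 11001 = 00011
Remainder (last 4 bits) = 0011. This is the CRC / FCS.

0011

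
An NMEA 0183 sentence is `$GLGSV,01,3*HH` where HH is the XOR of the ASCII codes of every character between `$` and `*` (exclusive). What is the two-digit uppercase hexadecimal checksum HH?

7B

XOR the ASCII codes of the payload characters:
  'G' = 0x47 → acc = 0x47
  'L' = 0x4C → acc = 0x0B
  'G' = 0x47 → acc = 0x4C
  'S' = 0x53 → acc = 0x1F
  'V' = 0x56 → acc = 0x49
  ',' = 0x2C → acc = 0x65
  '0' = 0x30 → acc = 0x55
  '1' = 0x31 → acc = 0x64
  ',' = 0x2C → acc = 0x48
  '3' = 0x33 → acc = 0x7B
Checksum = 0x7B.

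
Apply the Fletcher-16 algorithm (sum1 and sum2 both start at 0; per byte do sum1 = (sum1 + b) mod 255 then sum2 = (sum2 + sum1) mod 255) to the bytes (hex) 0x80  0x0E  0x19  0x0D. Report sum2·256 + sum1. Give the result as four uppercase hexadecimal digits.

6BB4

Running sums (mod 255):
  after byte 0 (0x80): sum1=128, sum2=128
  after byte 1 (0x0E): sum1=142, sum2=15
  after byte 2 (0x19): sum1=167, sum2=182
  after byte 3 (0x0D): sum1=180, sum2=107
Checksum = sum2·256 + sum1 = 107·256 + 180 = 27572 = 0x6BB4.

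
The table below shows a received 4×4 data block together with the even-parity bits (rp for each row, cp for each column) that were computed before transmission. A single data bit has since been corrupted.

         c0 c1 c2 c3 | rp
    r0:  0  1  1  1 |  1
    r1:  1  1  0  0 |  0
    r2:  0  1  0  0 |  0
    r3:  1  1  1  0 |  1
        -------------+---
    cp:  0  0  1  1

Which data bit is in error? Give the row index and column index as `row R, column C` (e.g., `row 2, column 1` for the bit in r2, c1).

Recompute each row's even parity and compare to rp:
  r0: data parity 1, sent rp 1 → ok
  r1: data parity 0, sent rp 0 → ok
  r2: data parity 1, sent rp 0 → mismatch
  r3: data parity 1, sent rp 1 → ok
Recompute each column's even parity and compare to cp:
  c0: data parity 0, sent cp 0 → ok
  c1: data parity 0, sent cp 0 → ok
  c2: data parity 0, sent cp 1 → mismatch
  c3: data parity 1, sent cp 1 → ok
Exactly one row (r2) and one column (c2) fail → the flipped bit is at their intersection.

row 2, column 2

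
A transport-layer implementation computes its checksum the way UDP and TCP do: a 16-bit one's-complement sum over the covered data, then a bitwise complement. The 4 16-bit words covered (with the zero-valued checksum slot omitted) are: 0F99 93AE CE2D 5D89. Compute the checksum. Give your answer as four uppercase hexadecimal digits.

One's-complement addition (fold any carry out of bit 15 back into bit 0):
  0x0F99 + 0x93AE = 0x0A347
  0xA347 + 0xCE2D = 0x17174 → wrap carry → 0x7175
  0x7175 + 0x5D89 = 0x0CEFE
One's-complement sum = 0xCEFE.
Checksum = ~0xCEFE & 0xFFFF = 0x3101.

3101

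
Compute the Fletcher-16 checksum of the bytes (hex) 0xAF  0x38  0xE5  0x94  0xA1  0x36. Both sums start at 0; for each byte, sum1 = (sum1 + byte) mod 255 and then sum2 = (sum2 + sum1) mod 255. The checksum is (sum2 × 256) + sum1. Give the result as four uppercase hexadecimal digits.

063A

Running sums (mod 255):
  after byte 0 (0xAF): sum1=175, sum2=175
  after byte 1 (0x38): sum1=231, sum2=151
  after byte 2 (0xE5): sum1=205, sum2=101
  after byte 3 (0x94): sum1=98, sum2=199
  after byte 4 (0xA1): sum1=4, sum2=203
  after byte 5 (0x36): sum1=58, sum2=6
Checksum = sum2·256 + sum1 = 6·256 + 58 = 1594 = 0x063A.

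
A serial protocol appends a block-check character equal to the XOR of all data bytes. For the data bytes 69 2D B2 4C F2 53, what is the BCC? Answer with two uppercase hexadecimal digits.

XOR the bytes together:
  start with 0x69
  0x69 ⊕ 0x2D = 0x44
  0x44 ⊕ 0xB2 = 0xF6
  0xF6 ⊕ 0x4C = 0xBA
  0xBA ⊕ 0xF2 = 0x48
  0x48 ⊕ 0x53 = 0x1B

1B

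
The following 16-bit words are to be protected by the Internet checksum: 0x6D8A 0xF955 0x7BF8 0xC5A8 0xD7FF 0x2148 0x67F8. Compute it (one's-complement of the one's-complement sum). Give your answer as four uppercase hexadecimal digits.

F63D

One's-complement addition (fold any carry out of bit 15 back into bit 0):
  0x6D8A + 0xF955 = 0x166DF → wrap carry → 0x66E0
  0x66E0 + 0x7BF8 = 0x0E2D8
  0xE2D8 + 0xC5A8 = 0x1A880 → wrap carry → 0xA881
  0xA881 + 0xD7FF = 0x18080 → wrap carry → 0x8081
  0x8081 + 0x2148 = 0x0A1C9
  0xA1C9 + 0x67F8 = 0x109C1 → wrap carry → 0x09C2
One's-complement sum = 0x09C2.
Checksum = ~0x09C2 & 0xFFFF = 0xF63D.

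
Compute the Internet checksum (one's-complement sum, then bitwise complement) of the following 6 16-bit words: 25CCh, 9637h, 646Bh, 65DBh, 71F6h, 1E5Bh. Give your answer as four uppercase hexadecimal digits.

One's-complement addition (fold any carry out of bit 15 back into bit 0):
  0x25CC + 0x9637 = 0x0BC03
  0xBC03 + 0x646B = 0x1206E → wrap carry → 0x206F
  0x206F + 0x65DB = 0x0864A
  0x864A + 0x71F6 = 0x0F840
  0xF840 + 0x1E5B = 0x1169B → wrap carry → 0x169C
One's-complement sum = 0x169C.
Checksum = ~0x169C & 0xFFFF = 0xE963.

E963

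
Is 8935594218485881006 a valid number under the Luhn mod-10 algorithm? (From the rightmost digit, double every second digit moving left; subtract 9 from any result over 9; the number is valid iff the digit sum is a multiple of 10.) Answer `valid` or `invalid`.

valid

From the right, keep odd positions and double even positions (subtract 9 from any doubled value over 9):
  doubled (positions 2,4,...): 0 2 7 7 7 4 9 1 9 → sum 46
  kept (positions 1,3,...): 6 0 8 5 4 1 4 5 3 8 → sum 44
Total = 90.
90 mod 10 = 0, so the number is valid.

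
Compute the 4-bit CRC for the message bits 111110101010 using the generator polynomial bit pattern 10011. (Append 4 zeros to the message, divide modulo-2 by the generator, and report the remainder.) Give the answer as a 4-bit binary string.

Append 4 zeros: 1111101010100000. Divide by 10011 (XOR where the leading bit is 1):
  pos 0: 11111 XOR 10011 = 01100
  pos 1: 11000 XOR 10011 = 01011
  pos 2: 10111 XOR 10011 = 00100
  pos 4: 10001 XOR 10011 = 00010
  pos 7: 10010 XOR 10011 = 00001
  pos 11: 10000 XOR 10011 = 00011
Remainder (last 4 bits) = 0011. This is the CRC / FCS.

0011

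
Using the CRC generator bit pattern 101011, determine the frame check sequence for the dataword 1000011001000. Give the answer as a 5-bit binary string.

11101

Append 5 zeros: 100001100100000000. Divide by 101011 (XOR where the leading bit is 1):
  pos 0: 100001 XOR 101011 = 001010
  pos 2: 101010 XOR 101011 = 000001
  pos 7: 101000 XOR 101011 = 000011
  pos 11: 110000 XOR 101011 = 011011
  pos 12: 110110 XOR 101011 = 011101
Remainder (last 5 bits) = 11101. This is the CRC / FCS.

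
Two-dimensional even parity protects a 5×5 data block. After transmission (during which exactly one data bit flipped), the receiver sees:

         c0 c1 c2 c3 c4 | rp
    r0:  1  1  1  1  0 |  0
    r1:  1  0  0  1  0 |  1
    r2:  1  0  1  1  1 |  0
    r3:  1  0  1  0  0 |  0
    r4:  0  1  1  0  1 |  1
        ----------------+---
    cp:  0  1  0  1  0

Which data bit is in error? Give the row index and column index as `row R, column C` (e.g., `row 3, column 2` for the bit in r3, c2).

row 1, column 1

Recompute each row's even parity and compare to rp:
  r0: data parity 0, sent rp 0 → ok
  r1: data parity 0, sent rp 1 → mismatch
  r2: data parity 0, sent rp 0 → ok
  r3: data parity 0, sent rp 0 → ok
  r4: data parity 1, sent rp 1 → ok
Recompute each column's even parity and compare to cp:
  c0: data parity 0, sent cp 0 → ok
  c1: data parity 0, sent cp 1 → mismatch
  c2: data parity 0, sent cp 0 → ok
  c3: data parity 1, sent cp 1 → ok
  c4: data parity 0, sent cp 0 → ok
Exactly one row (r1) and one column (c1) fail → the flipped bit is at their intersection.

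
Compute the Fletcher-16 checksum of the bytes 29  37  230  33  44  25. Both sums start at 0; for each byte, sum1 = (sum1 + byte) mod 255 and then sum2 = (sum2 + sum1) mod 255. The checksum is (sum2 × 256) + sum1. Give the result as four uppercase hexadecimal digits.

Running sums (mod 255):
  after byte 0 (29): sum1=29, sum2=29
  after byte 1 (37): sum1=66, sum2=95
  after byte 2 (230): sum1=41, sum2=136
  after byte 3 (33): sum1=74, sum2=210
  after byte 4 (44): sum1=118, sum2=73
  after byte 5 (25): sum1=143, sum2=216
Checksum = sum2·256 + sum1 = 216·256 + 143 = 55439 = 0xD88F.

D88F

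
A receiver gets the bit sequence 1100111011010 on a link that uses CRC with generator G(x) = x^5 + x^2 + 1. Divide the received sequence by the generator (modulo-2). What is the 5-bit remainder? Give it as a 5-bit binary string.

00000

Modulo-2 division of 1100111011010 by 100101:
  pos 0: 110011 XOR 100101 = 010110
  pos 1: 101101 XOR 100101 = 001000
  pos 3: 100001 XOR 100101 = 000100
  pos 6: 100101 XOR 100101 = 000000
Remainder = 00000 (zero — the frame passes the CRC check).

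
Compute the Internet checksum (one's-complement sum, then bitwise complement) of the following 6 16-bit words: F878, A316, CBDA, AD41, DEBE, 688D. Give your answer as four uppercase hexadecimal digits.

A407

One's-complement addition (fold any carry out of bit 15 back into bit 0):
  0xF878 + 0xA316 = 0x19B8E → wrap carry → 0x9B8F
  0x9B8F + 0xCBDA = 0x16769 → wrap carry → 0x676A
  0x676A + 0xAD41 = 0x114AB → wrap carry → 0x14AC
  0x14AC + 0xDEBE = 0x0F36A
  0xF36A + 0x688D = 0x15BF7 → wrap carry → 0x5BF8
One's-complement sum = 0x5BF8.
Checksum = ~0x5BF8 & 0xFFFF = 0xA407.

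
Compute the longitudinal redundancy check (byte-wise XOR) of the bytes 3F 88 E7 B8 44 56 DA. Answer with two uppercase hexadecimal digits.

20

XOR the bytes together:
  start with 0x3F
  0x3F ⊕ 0x88 = 0xB7
  0xB7 ⊕ 0xE7 = 0x50
  0x50 ⊕ 0xB8 = 0xE8
  0xE8 ⊕ 0x44 = 0xAC
  0xAC ⊕ 0x56 = 0xFA
  0xFA ⊕ 0xDA = 0x20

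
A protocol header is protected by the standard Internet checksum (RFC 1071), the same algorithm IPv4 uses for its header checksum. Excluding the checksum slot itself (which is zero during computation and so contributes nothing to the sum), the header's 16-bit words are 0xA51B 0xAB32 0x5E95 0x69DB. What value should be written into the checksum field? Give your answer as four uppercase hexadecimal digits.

E740

One's-complement addition (fold any carry out of bit 15 back into bit 0):
  0xA51B + 0xAB32 = 0x1504D → wrap carry → 0x504E
  0x504E + 0x5E95 = 0x0AEE3
  0xAEE3 + 0x69DB = 0x118BE → wrap carry → 0x18BF
One's-complement sum = 0x18BF.
Checksum = ~0x18BF & 0xFFFF = 0xE740.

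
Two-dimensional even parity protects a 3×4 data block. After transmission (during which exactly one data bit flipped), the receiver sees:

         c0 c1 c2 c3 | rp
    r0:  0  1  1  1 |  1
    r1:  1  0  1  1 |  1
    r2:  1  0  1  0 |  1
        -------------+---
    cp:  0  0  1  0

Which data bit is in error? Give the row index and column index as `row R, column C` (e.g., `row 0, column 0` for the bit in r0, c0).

Recompute each row's even parity and compare to rp:
  r0: data parity 1, sent rp 1 → ok
  r1: data parity 1, sent rp 1 → ok
  r2: data parity 0, sent rp 1 → mismatch
Recompute each column's even parity and compare to cp:
  c0: data parity 0, sent cp 0 → ok
  c1: data parity 1, sent cp 0 → mismatch
  c2: data parity 1, sent cp 1 → ok
  c3: data parity 0, sent cp 0 → ok
Exactly one row (r2) and one column (c1) fail → the flipped bit is at their intersection.

row 2, column 1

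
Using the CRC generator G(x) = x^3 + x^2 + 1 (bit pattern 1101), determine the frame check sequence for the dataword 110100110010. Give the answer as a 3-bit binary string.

100

Append 3 zeros: 110100110010000. Divide by 1101 (XOR where the leading bit is 1):
  pos 0: 1101 XOR 1101 = 0000
  pos 6: 1100 XOR 1101 = 0001
  pos 9: 1100 XOR 1101 = 0001
Remainder (last 3 bits) = 100. This is the CRC / FCS.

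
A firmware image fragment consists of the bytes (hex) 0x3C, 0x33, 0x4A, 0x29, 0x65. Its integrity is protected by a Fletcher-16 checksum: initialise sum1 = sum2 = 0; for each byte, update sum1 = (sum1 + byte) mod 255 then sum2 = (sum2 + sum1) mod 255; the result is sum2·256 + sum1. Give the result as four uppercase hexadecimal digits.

Running sums (mod 255):
  after byte 0 (0x3C): sum1=60, sum2=60
  after byte 1 (0x33): sum1=111, sum2=171
  after byte 2 (0x4A): sum1=185, sum2=101
  after byte 3 (0x29): sum1=226, sum2=72
  after byte 4 (0x65): sum1=72, sum2=144
Checksum = sum2·256 + sum1 = 144·256 + 72 = 36936 = 0x9048.

9048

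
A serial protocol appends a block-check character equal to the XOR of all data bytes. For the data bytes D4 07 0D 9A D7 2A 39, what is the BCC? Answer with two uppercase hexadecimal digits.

80

XOR the bytes together:
  start with 0xD4
  0xD4 ⊕ 0x07 = 0xD3
  0xD3 ⊕ 0x0D = 0xDE
  0xDE ⊕ 0x9A = 0x44
  0x44 ⊕ 0xD7 = 0x93
  0x93 ⊕ 0x2A = 0xB9
  0xB9 ⊕ 0x39 = 0x80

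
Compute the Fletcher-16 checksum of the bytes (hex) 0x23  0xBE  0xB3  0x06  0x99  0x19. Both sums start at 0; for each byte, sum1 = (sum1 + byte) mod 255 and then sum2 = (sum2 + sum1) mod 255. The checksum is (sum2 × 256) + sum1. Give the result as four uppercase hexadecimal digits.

B94E

Running sums (mod 255):
  after byte 0 (0x23): sum1=35, sum2=35
  after byte 1 (0xBE): sum1=225, sum2=5
  after byte 2 (0xB3): sum1=149, sum2=154
  after byte 3 (0x06): sum1=155, sum2=54
  after byte 4 (0x99): sum1=53, sum2=107
  after byte 5 (0x19): sum1=78, sum2=185
Checksum = sum2·256 + sum1 = 185·256 + 78 = 47438 = 0xB94E.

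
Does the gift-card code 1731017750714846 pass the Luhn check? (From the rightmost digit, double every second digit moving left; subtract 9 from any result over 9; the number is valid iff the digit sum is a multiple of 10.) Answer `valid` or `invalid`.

From the right, keep odd positions and double even positions (subtract 9 from any doubled value over 9):
  doubled (positions 2,4,...): 8 8 5 1 5 0 6 2 → sum 35
  kept (positions 1,3,...): 6 8 1 0 7 1 1 7 → sum 31
Total = 66.
66 mod 10 = 6, so the number is invalid.

invalid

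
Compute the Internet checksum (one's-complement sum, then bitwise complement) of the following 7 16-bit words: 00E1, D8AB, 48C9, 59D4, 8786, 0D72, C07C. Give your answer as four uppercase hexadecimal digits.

2E60

One's-complement addition (fold any carry out of bit 15 back into bit 0):
  0x00E1 + 0xD8AB = 0x0D98C
  0xD98C + 0x48C9 = 0x12255 → wrap carry → 0x2256
  0x2256 + 0x59D4 = 0x07C2A
  0x7C2A + 0x8786 = 0x103B0 → wrap carry → 0x03B1
  0x03B1 + 0x0D72 = 0x01123
  0x1123 + 0xC07C = 0x0D19F
One's-complement sum = 0xD19F.
Checksum = ~0xD19F & 0xFFFF = 0x2E60.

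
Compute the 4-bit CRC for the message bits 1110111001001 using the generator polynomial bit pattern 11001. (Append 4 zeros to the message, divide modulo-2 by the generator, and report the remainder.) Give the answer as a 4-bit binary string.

0101

Append 4 zeros: 11101110010010000. Divide by 11001 (XOR where the leading bit is 1):
  pos 0: 11101 XOR 11001 = 00100
  pos 2: 10011 XOR 11001 = 01010
  pos 3: 10100 XOR 11001 = 01101
  pos 4: 11010 XOR 11001 = 00011
  pos 7: 11100 XOR 11001 = 00101
  pos 9: 10110 XOR 11001 = 01111
  pos 10: 11110 XOR 11001 = 00111
  pos 12: 11100 XOR 11001 = 00101
Remainder (last 4 bits) = 0101. This is the CRC / FCS.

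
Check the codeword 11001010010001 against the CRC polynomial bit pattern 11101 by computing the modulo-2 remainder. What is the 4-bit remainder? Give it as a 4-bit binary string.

0000

Modulo-2 division of 11001010010001 by 11101:
  pos 0: 11001 XOR 11101 = 00100
  pos 2: 10001 XOR 11101 = 01100
  pos 3: 11000 XOR 11101 = 00101
  pos 5: 10101 XOR 11101 = 01000
  pos 6: 10000 XOR 11101 = 01101
  pos 7: 11010 XOR 11101 = 00111
  pos 9: 11101 XOR 11101 = 00000
Remainder = 0000 (zero — the frame passes the CRC check).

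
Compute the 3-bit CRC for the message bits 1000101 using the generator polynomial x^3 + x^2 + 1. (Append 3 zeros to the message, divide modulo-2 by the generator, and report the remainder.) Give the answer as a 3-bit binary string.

010

Append 3 zeros: 1000101000. Divide by 1101 (XOR where the leading bit is 1):
  pos 0: 1000 XOR 1101 = 0101
  pos 1: 1011 XOR 1101 = 0110
  pos 2: 1100 XOR 1101 = 0001
  pos 5: 1100 XOR 1101 = 0001
Remainder (last 3 bits) = 010. This is the CRC / FCS.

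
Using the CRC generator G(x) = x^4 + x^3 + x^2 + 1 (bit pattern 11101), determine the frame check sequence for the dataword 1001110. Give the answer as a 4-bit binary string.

0000

Append 4 zeros: 10011100000. Divide by 11101 (XOR where the leading bit is 1):
  pos 0: 10011 XOR 11101 = 01110
  pos 1: 11101 XOR 11101 = 00000
Remainder (last 4 bits) = 0000. This is the CRC / FCS.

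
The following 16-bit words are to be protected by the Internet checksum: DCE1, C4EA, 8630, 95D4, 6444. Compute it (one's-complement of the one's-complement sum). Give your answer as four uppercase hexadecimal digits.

DDE9

One's-complement addition (fold any carry out of bit 15 back into bit 0):
  0xDCE1 + 0xC4EA = 0x1A1CB → wrap carry → 0xA1CC
  0xA1CC + 0x8630 = 0x127FC → wrap carry → 0x27FD
  0x27FD + 0x95D4 = 0x0BDD1
  0xBDD1 + 0x6444 = 0x12215 → wrap carry → 0x2216
One's-complement sum = 0x2216.
Checksum = ~0x2216 & 0xFFFF = 0xDDE9.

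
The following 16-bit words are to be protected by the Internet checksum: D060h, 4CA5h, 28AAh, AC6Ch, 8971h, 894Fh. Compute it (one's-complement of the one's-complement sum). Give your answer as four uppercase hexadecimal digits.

FB21

One's-complement addition (fold any carry out of bit 15 back into bit 0):
  0xD060 + 0x4CA5 = 0x11D05 → wrap carry → 0x1D06
  0x1D06 + 0x28AA = 0x045B0
  0x45B0 + 0xAC6C = 0x0F21C
  0xF21C + 0x8971 = 0x17B8D → wrap carry → 0x7B8E
  0x7B8E + 0x894F = 0x104DD → wrap carry → 0x04DE
One's-complement sum = 0x04DE.
Checksum = ~0x04DE & 0xFFFF = 0xFB21.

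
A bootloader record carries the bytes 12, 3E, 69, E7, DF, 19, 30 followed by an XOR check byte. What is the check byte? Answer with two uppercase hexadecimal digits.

XOR the bytes together:
  start with 0x12
  0x12 ⊕ 0x3E = 0x2C
  0x2C ⊕ 0x69 = 0x45
  0x45 ⊕ 0xE7 = 0xA2
  0xA2 ⊕ 0xDF = 0x7D
  0x7D ⊕ 0x19 = 0x64
  0x64 ⊕ 0x30 = 0x54

54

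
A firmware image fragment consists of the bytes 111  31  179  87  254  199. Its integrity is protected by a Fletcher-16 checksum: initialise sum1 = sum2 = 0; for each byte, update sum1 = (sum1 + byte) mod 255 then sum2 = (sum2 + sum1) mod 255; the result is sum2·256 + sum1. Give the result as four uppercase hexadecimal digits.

D260

Running sums (mod 255):
  after byte 0 (111): sum1=111, sum2=111
  after byte 1 (31): sum1=142, sum2=253
  after byte 2 (179): sum1=66, sum2=64
  after byte 3 (87): sum1=153, sum2=217
  after byte 4 (254): sum1=152, sum2=114
  after byte 5 (199): sum1=96, sum2=210
Checksum = sum2·256 + sum1 = 210·256 + 96 = 53856 = 0xD260.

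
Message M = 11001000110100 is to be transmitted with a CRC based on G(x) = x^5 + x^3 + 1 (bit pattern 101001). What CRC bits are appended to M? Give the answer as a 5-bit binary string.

00001

Append 5 zeros: 1100100011010000000. Divide by 101001 (XOR where the leading bit is 1):
  pos 0: 110010 XOR 101001 = 011011
  pos 1: 110110 XOR 101001 = 011111
  pos 2: 111110 XOR 101001 = 010111
  pos 3: 101111 XOR 101001 = 000110
  pos 6: 110101 XOR 101001 = 011100
  pos 7: 111000 XOR 101001 = 010001
  pos 8: 100010 XOR 101001 = 001011
  pos 10: 101100 XOR 101001 = 000101
  pos 13: 101000 XOR 101001 = 000001
Remainder (last 5 bits) = 00001. This is the CRC / FCS.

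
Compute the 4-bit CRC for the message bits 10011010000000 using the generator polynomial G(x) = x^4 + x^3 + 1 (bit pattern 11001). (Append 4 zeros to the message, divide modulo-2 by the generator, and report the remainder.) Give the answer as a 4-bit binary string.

0011

Append 4 zeros: 100110100000000000. Divide by 11001 (XOR where the leading bit is 1):
  pos 0: 10011 XOR 11001 = 01010
  pos 1: 10100 XOR 11001 = 01101
  pos 2: 11011 XOR 11001 = 00010
  pos 5: 10000 XOR 11001 = 01001
  pos 6: 10010 XOR 11001 = 01011
  pos 7: 10110 XOR 11001 = 01111
  pos 8: 11110 XOR 11001 = 00111
  pos 10: 11100 XOR 11001 = 00101
  pos 12: 10100 XOR 11001 = 01101
  pos 13: 11010 XOR 11001 = 00011
Remainder (last 4 bits) = 0011. This is the CRC / FCS.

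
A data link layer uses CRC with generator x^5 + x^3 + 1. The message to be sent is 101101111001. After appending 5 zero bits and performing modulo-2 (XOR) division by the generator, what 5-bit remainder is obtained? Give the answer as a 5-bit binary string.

Append 5 zeros: 10110111100100000. Divide by 101001 (XOR where the leading bit is 1):
  pos 0: 101101 XOR 101001 = 000100
  pos 3: 100111 XOR 101001 = 001110
  pos 5: 111000 XOR 101001 = 010001
  pos 6: 100011 XOR 101001 = 001010
  pos 8: 101000 XOR 101001 = 000001
Remainder (last 5 bits) = 01000. This is the CRC / FCS.

01000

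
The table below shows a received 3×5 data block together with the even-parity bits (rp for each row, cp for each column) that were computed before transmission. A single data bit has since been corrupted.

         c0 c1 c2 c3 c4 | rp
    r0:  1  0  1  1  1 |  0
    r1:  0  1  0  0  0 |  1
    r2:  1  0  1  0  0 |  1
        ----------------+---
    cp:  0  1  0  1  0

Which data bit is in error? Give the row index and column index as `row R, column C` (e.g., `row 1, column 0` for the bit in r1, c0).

Recompute each row's even parity and compare to rp:
  r0: data parity 0, sent rp 0 → ok
  r1: data parity 1, sent rp 1 → ok
  r2: data parity 0, sent rp 1 → mismatch
Recompute each column's even parity and compare to cp:
  c0: data parity 0, sent cp 0 → ok
  c1: data parity 1, sent cp 1 → ok
  c2: data parity 0, sent cp 0 → ok
  c3: data parity 1, sent cp 1 → ok
  c4: data parity 1, sent cp 0 → mismatch
Exactly one row (r2) and one column (c4) fail → the flipped bit is at their intersection.

row 2, column 4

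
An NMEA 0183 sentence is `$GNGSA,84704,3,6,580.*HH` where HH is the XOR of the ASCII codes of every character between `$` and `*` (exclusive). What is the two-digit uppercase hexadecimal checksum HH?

XOR the ASCII codes of the payload characters:
  'G' = 0x47 → acc = 0x47
  'N' = 0x4E → acc = 0x09
  'G' = 0x47 → acc = 0x4E
  'S' = 0x53 → acc = 0x1D
  'A' = 0x41 → acc = 0x5C
  ',' = 0x2C → acc = 0x70
  '8' = 0x38 → acc = 0x48
  '4' = 0x34 → acc = 0x7C
  '7' = 0x37 → acc = 0x4B
  '0' = 0x30 → acc = 0x7B
  '4' = 0x34 → acc = 0x4F
  ',' = 0x2C → acc = 0x63
  '3' = 0x33 → acc = 0x50
  ',' = 0x2C → acc = 0x7C
  '6' = 0x36 → acc = 0x4A
  ',' = 0x2C → acc = 0x66
  '5' = 0x35 → acc = 0x53
  '8' = 0x38 → acc = 0x6B
  '0' = 0x30 → acc = 0x5B
  '.' = 0x2E → acc = 0x75
Checksum = 0x75.

75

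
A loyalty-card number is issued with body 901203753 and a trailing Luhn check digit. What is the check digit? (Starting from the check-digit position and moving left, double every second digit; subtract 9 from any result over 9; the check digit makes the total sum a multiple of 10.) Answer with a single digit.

Partial digits right→left: 3 5 7 3 0 2 1 0 9
Double every second digit counting from the check-digit position (so the 1st, 3rd, 5th, ... of the partial from the right).
  doubled (with −9 where >9): 6 5 0 2 9 → sum 22
  kept as-is: 5 3 2 0 → sum 10
Total = 22 + 10 = 32.
Check digit = (10 − (32 mod 10)) mod 10 = 8.

8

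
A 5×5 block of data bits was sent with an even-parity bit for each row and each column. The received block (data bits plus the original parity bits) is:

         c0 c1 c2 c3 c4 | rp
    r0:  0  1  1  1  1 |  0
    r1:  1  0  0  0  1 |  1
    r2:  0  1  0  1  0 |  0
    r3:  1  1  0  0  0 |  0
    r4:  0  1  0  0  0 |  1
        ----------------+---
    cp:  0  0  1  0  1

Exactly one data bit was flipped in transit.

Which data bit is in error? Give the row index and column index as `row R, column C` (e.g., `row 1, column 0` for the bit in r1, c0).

Recompute each row's even parity and compare to rp:
  r0: data parity 0, sent rp 0 → ok
  r1: data parity 0, sent rp 1 → mismatch
  r2: data parity 0, sent rp 0 → ok
  r3: data parity 0, sent rp 0 → ok
  r4: data parity 1, sent rp 1 → ok
Recompute each column's even parity and compare to cp:
  c0: data parity 0, sent cp 0 → ok
  c1: data parity 0, sent cp 0 → ok
  c2: data parity 1, sent cp 1 → ok
  c3: data parity 0, sent cp 0 → ok
  c4: data parity 0, sent cp 1 → mismatch
Exactly one row (r1) and one column (c4) fail → the flipped bit is at their intersection.

row 1, column 4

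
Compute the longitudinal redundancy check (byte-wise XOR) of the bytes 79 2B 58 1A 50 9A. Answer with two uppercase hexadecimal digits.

DA

XOR the bytes together:
  start with 0x79
  0x79 ⊕ 0x2B = 0x52
  0x52 ⊕ 0x58 = 0x0A
  0x0A ⊕ 0x1A = 0x10
  0x10 ⊕ 0x50 = 0x40
  0x40 ⊕ 0x9A = 0xDA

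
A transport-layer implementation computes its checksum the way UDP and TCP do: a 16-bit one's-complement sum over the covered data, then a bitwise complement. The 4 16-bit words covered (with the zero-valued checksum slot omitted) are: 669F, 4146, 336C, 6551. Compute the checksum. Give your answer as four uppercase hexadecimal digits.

One's-complement addition (fold any carry out of bit 15 back into bit 0):
  0x669F + 0x4146 = 0x0A7E5
  0xA7E5 + 0x336C = 0x0DB51
  0xDB51 + 0x6551 = 0x140A2 → wrap carry → 0x40A3
One's-complement sum = 0x40A3.
Checksum = ~0x40A3 & 0xFFFF = 0xBF5C.

BF5C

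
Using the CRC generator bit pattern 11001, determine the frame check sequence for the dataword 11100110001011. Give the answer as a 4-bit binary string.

1100

Append 4 zeros: 111001100010110000. Divide by 11001 (XOR where the leading bit is 1):
  pos 0: 11100 XOR 11001 = 00101
  pos 2: 10111 XOR 11001 = 01110
  pos 3: 11100 XOR 11001 = 00101
  pos 5: 10100 XOR 11001 = 01101
  pos 6: 11011 XOR 11001 = 00010
  pos 9: 10011 XOR 11001 = 01010
  pos 10: 10100 XOR 11001 = 01101
  pos 11: 11010 XOR 11001 = 00011
Remainder (last 4 bits) = 1100. This is the CRC / FCS.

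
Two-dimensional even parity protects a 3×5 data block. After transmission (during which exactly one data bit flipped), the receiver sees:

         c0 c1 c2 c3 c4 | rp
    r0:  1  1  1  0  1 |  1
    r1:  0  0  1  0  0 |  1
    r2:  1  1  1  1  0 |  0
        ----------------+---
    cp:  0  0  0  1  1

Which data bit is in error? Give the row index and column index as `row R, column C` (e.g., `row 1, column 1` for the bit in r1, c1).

row 0, column 2

Recompute each row's even parity and compare to rp:
  r0: data parity 0, sent rp 1 → mismatch
  r1: data parity 1, sent rp 1 → ok
  r2: data parity 0, sent rp 0 → ok
Recompute each column's even parity and compare to cp:
  c0: data parity 0, sent cp 0 → ok
  c1: data parity 0, sent cp 0 → ok
  c2: data parity 1, sent cp 0 → mismatch
  c3: data parity 1, sent cp 1 → ok
  c4: data parity 1, sent cp 1 → ok
Exactly one row (r0) and one column (c2) fail → the flipped bit is at their intersection.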